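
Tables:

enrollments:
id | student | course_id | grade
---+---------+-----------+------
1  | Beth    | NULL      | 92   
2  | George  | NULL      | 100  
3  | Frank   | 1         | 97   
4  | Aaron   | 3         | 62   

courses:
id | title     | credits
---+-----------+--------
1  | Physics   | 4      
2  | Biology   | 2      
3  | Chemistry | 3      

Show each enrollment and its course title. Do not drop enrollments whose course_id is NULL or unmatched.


LEFT JOIN keeps every row from enrollments (the left table); where course_id has no match in courses, the course columns become NULL. Walk through each enrollment:
  - enrollment 1 (Beth): course_id=NULL, no match -> kept with NULL
  - enrollment 2 (George): course_id=NULL, no match -> kept with NULL
  - enrollment 3 (Frank): course_id=1 -> matches Physics
  - enrollment 4 (Aaron): course_id=3 -> matches Chemistry
All 4 rows appear; 2 have NULL course.

SQL:
SELECT a.student, b.title AS course
FROM enrollments a
LEFT JOIN courses b ON a.course_id = b.id

Result:
student | course   
--------+----------
Beth    | NULL     
George  | NULL     
Frank   | Physics  
Aaron   | Chemistry


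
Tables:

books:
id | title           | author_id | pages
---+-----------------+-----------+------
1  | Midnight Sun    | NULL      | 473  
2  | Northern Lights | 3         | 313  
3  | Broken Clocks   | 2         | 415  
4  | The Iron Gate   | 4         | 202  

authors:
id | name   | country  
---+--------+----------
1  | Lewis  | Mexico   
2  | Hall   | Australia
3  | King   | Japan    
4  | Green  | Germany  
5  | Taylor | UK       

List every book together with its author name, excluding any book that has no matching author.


INNER JOIN keeps only books rows whose author_id matches an id in authors. Walk through each book:
  - book 1 (Midnight Sun): author_id=NULL, no match -> dropped
  - book 2 (Northern Lights): author_id=3 -> matches King
  - book 3 (Broken Clocks): author_id=2 -> matches Hall
  - book 4 (The Iron Gate): author_id=4 -> matches Green
So 1 of 4 rows is dropped.

SQL:
SELECT a.title, b.name AS author
FROM books a
INNER JOIN authors b ON a.author_id = b.id

Result:
title           | author
----------------+-------
Northern Lights | King  
Broken Clocks   | Hall  
The Iron Gate   | Green 


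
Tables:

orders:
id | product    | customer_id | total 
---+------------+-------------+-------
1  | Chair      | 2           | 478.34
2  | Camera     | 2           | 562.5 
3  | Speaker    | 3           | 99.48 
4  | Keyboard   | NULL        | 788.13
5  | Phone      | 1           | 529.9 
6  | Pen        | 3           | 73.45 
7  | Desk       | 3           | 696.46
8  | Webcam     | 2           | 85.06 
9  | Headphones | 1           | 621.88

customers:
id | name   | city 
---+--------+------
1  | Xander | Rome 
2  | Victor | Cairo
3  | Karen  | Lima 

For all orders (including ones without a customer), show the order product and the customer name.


LEFT JOIN keeps every row from orders (the left table); where customer_id has no match in customers, the customer columns become NULL. Walk through each order:
  - order 1 (Chair): customer_id=2 -> matches Victor
  - order 2 (Camera): customer_id=2 -> matches Victor
  - order 3 (Speaker): customer_id=3 -> matches Karen
  - order 4 (Keyboard): customer_id=NULL, no match -> kept with NULL
  - order 5 (Phone): customer_id=1 -> matches Xander
  - order 6 (Pen): customer_id=3 -> matches Karen
  - order 7 (Desk): customer_id=3 -> matches Karen
  - order 8 (Webcam): customer_id=2 -> matches Victor
  - order 9 (Headphones): customer_id=1 -> matches Xander
All 9 rows appear; 1 has NULL customer.

SQL:
SELECT a.product, b.name AS customer
FROM orders a
LEFT JOIN customers b ON a.customer_id = b.id

Result:
product    | customer
-----------+---------
Chair      | Victor  
Camera     | Victor  
Speaker    | Karen   
Keyboard   | NULL    
Phone      | Xander  
Pen        | Karen   
Desk       | Karen   
Webcam     | Victor  
Headphones | Xander  


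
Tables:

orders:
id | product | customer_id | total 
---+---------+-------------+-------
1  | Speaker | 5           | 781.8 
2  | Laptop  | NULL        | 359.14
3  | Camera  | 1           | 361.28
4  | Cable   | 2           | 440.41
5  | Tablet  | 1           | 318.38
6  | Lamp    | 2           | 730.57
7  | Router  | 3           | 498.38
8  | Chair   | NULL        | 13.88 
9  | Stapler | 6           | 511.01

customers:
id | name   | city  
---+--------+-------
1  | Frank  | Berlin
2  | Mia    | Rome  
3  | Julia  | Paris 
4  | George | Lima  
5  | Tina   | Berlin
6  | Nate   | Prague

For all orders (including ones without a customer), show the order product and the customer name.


LEFT JOIN keeps every row from orders (the left table); where customer_id has no match in customers, the customer columns become NULL. Walk through each order:
  - order 1 (Speaker): customer_id=5 -> matches Tina
  - order 2 (Laptop): customer_id=NULL, no match -> kept with NULL
  - order 3 (Camera): customer_id=1 -> matches Frank
  - order 4 (Cable): customer_id=2 -> matches Mia
  - order 5 (Tablet): customer_id=1 -> matches Frank
  - order 6 (Lamp): customer_id=2 -> matches Mia
  - order 7 (Router): customer_id=3 -> matches Julia
  - order 8 (Chair): customer_id=NULL, no match -> kept with NULL
  - order 9 (Stapler): customer_id=6 -> matches Nate
All 9 rows appear; 2 have NULL customer.

SQL:
SELECT a.product, b.name AS customer
FROM orders a
LEFT JOIN customers b ON a.customer_id = b.id

Result:
product | customer
--------+---------
Speaker | Tina    
Laptop  | NULL    
Camera  | Frank   
Cable   | Mia     
Tablet  | Frank   
Lamp    | Mia     
Router  | Julia   
Chair   | NULL    
Stapler | Nate    


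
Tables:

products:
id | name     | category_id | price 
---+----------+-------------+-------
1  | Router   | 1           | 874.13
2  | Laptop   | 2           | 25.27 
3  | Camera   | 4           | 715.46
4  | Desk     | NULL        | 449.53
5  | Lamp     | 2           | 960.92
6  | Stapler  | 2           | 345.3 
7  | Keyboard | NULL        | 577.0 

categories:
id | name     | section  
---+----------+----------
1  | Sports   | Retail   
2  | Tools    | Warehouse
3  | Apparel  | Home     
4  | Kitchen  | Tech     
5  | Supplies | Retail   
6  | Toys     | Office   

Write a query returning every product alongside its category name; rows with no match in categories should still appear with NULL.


LEFT JOIN keeps every row from products (the left table); where category_id has no match in categories, the category columns become NULL. Walk through each product:
  - product 1 (Router): category_id=1 -> matches Sports
  - product 2 (Laptop): category_id=2 -> matches Tools
  - product 3 (Camera): category_id=4 -> matches Kitchen
  - product 4 (Desk): category_id=NULL, no match -> kept with NULL
  - product 5 (Lamp): category_id=2 -> matches Tools
  - product 6 (Stapler): category_id=2 -> matches Tools
  - product 7 (Keyboard): category_id=NULL, no match -> kept with NULL
All 7 rows appear; 2 have NULL category.

SQL:
SELECT a.name, b.name AS category
FROM products a
LEFT JOIN categories b ON a.category_id = b.id

Result:
name     | category
---------+---------
Router   | Sports  
Laptop   | Tools   
Camera   | Kitchen 
Desk     | NULL    
Lamp     | Tools   
Stapler  | Tools   
Keyboard | NULL    


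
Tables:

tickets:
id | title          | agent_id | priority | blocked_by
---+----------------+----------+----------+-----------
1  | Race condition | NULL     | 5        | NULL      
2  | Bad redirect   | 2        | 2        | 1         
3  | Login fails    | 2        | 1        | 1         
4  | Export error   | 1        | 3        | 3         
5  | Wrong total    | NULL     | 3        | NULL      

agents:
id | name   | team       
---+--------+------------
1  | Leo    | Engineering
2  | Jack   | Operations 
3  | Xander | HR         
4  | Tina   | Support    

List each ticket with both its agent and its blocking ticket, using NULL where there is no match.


Two LEFT JOINs from the same base table tickets: one to agents via agent_id, one to tickets itself via blocked_by. Both are LEFT so every ticket is preserved.
Match against agents:
  - ticket 1 (Race condition): agent_id=NULL, no match -> kept with NULL
  - ticket 2 (Bad redirect): agent_id=2 -> matches Jack
  - ticket 3 (Login fails): agent_id=2 -> matches Jack
  - ticket 4 (Export error): agent_id=1 -> matches Leo
  - ticket 5 (Wrong total): agent_id=NULL, no match -> kept with NULL
Match against tickets (self):
  - ticket 1 (Race condition): blocked_by=NULL -> NULL
  - ticket 2 (Bad redirect): blocked_by=1 -> Race condition
  - ticket 3 (Login fails): blocked_by=1 -> Race condition
  - ticket 4 (Export error): blocked_by=3 -> Login fails
  - ticket 5 (Wrong total): blocked_by=NULL -> NULL

SQL:
SELECT a.title, b.name AS agent, c.title AS blocked_by
FROM tickets a
LEFT JOIN agents b ON a.agent_id = b.id
LEFT JOIN tickets c ON a.blocked_by = c.id

Result:
title          | agent | blocked_by    
---------------+-------+---------------
Race condition | NULL  | NULL          
Bad redirect   | Jack  | Race condition
Login fails    | Jack  | Race condition
Export error   | Leo   | Login fails   
Wrong total    | NULL  | NULL          


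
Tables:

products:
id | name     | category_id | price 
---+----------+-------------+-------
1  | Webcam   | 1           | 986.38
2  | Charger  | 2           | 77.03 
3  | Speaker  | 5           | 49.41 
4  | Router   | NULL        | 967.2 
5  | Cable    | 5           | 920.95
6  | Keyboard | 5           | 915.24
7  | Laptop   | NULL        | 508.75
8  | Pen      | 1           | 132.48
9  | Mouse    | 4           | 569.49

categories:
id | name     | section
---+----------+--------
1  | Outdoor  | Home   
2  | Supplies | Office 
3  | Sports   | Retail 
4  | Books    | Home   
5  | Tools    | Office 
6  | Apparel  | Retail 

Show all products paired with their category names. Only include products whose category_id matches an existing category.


INNER JOIN keeps only products rows whose category_id matches an id in categories. Walk through each product:
  - product 1 (Webcam): category_id=1 -> matches Outdoor
  - product 2 (Charger): category_id=2 -> matches Supplies
  - product 3 (Speaker): category_id=5 -> matches Tools
  - product 4 (Router): category_id=NULL, no match -> dropped
  - product 5 (Cable): category_id=5 -> matches Tools
  - product 6 (Keyboard): category_id=5 -> matches Tools
  - product 7 (Laptop): category_id=NULL, no match -> dropped
  - product 8 (Pen): category_id=1 -> matches Outdoor
  - product 9 (Mouse): category_id=4 -> matches Books
So 2 of 9 rows are dropped.

SQL:
SELECT a.name, b.name AS category
FROM products a
INNER JOIN categories b ON a.category_id = b.id

Result:
name     | category
---------+---------
Webcam   | Outdoor 
Charger  | Supplies
Speaker  | Tools   
Cable    | Tools   
Keyboard | Tools   
Pen      | Outdoor 
Mouse    | Books   


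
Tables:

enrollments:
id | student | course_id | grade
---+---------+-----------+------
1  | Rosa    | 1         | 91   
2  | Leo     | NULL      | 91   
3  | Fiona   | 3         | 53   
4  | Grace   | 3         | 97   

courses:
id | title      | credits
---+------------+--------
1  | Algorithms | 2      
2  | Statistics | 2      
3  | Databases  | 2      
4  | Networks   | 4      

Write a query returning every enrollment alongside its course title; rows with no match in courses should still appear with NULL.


LEFT JOIN keeps every row from enrollments (the left table); where course_id has no match in courses, the course columns become NULL. Walk through each enrollment:
  - enrollment 1 (Rosa): course_id=1 -> matches Algorithms
  - enrollment 2 (Leo): course_id=NULL, no match -> kept with NULL
  - enrollment 3 (Fiona): course_id=3 -> matches Databases
  - enrollment 4 (Grace): course_id=3 -> matches Databases
All 4 rows appear; 1 has NULL course.

SQL:
SELECT a.student, b.title AS course
FROM enrollments a
LEFT JOIN courses b ON a.course_id = b.id

Result:
student | course    
--------+-----------
Rosa    | Algorithms
Leo     | NULL      
Fiona   | Databases 
Grace   | Databases 


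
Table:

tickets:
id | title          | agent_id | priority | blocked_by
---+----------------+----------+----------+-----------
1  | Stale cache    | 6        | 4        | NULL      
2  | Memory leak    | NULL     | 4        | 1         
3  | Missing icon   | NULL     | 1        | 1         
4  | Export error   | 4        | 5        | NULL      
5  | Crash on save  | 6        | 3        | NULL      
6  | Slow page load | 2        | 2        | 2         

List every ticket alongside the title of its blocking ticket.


This is a self-join: tickets is joined to a second copy of itself, matching each row's blocked_by to another row's id. Use LEFT JOIN so rows with blocked_by=NULL are kept.
  - ticket 1 (Stale cache): blocked_by=NULL -> NULL
  - ticket 2 (Memory leak): blocked_by=1 -> Stale cache
  - ticket 3 (Missing icon): blocked_by=1 -> Stale cache
  - ticket 4 (Export error): blocked_by=NULL -> NULL
  - ticket 5 (Crash on save): blocked_by=NULL -> NULL
  - ticket 6 (Slow page load): blocked_by=2 -> Memory leak

SQL:
SELECT a.title AS item, b.title AS blocked_by
FROM tickets a
LEFT JOIN tickets b ON a.blocked_by = b.id

Result:
item           | blocked_by 
---------------+------------
Stale cache    | NULL       
Memory leak    | Stale cache
Missing icon   | Stale cache
Export error   | NULL       
Crash on save  | NULL       
Slow page load | Memory leak


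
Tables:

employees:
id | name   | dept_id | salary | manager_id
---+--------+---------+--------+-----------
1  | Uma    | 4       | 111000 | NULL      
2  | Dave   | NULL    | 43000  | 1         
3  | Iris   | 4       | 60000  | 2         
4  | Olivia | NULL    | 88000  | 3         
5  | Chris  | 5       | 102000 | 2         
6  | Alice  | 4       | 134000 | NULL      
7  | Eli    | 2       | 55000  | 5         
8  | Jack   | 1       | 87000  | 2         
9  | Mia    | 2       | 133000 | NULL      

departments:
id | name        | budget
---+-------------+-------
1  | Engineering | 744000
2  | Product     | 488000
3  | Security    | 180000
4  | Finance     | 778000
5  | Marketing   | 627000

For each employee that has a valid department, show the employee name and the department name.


INNER JOIN keeps only employees rows whose dept_id matches an id in departments. Walk through each employee:
  - employee 1 (Uma): dept_id=4 -> matches Finance
  - employee 2 (Dave): dept_id=NULL, no match -> dropped
  - employee 3 (Iris): dept_id=4 -> matches Finance
  - employee 4 (Olivia): dept_id=NULL, no match -> dropped
  - employee 5 (Chris): dept_id=5 -> matches Marketing
  - employee 6 (Alice): dept_id=4 -> matches Finance
  - employee 7 (Eli): dept_id=2 -> matches Product
  - employee 8 (Jack): dept_id=1 -> matches Engineering
  - employee 9 (Mia): dept_id=2 -> matches Product
So 2 of 9 rows are dropped.

SQL:
SELECT a.name, b.name AS department
FROM employees a
INNER JOIN departments b ON a.dept_id = b.id

Result:
name  | department 
------+------------
Uma   | Finance    
Iris  | Finance    
Chris | Marketing  
Alice | Finance    
Eli   | Product    
Jack  | Engineering
Mia   | Product    


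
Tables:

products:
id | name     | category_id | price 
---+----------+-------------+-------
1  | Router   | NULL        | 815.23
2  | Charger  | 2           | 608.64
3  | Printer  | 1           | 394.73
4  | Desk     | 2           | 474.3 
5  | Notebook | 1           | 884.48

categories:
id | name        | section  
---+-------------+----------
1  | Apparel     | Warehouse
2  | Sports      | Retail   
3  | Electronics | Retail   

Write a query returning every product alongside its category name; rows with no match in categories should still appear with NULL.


LEFT JOIN keeps every row from products (the left table); where category_id has no match in categories, the category columns become NULL. Walk through each product:
  - product 1 (Router): category_id=NULL, no match -> kept with NULL
  - product 2 (Charger): category_id=2 -> matches Sports
  - product 3 (Printer): category_id=1 -> matches Apparel
  - product 4 (Desk): category_id=2 -> matches Sports
  - product 5 (Notebook): category_id=1 -> matches Apparel
All 5 rows appear; 1 has NULL category.

SQL:
SELECT a.name, b.name AS category
FROM products a
LEFT JOIN categories b ON a.category_id = b.id

Result:
name     | category
---------+---------
Router   | NULL    
Charger  | Sports  
Printer  | Apparel 
Desk     | Sports  
Notebook | Apparel 


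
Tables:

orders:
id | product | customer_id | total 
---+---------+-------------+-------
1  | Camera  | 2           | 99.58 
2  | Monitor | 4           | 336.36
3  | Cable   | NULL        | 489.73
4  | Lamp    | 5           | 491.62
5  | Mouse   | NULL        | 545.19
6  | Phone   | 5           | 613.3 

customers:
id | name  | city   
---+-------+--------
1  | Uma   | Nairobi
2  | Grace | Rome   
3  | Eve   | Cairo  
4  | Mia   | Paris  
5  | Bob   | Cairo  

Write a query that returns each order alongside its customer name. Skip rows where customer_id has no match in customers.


INNER JOIN keeps only orders rows whose customer_id matches an id in customers. Walk through each order:
  - order 1 (Camera): customer_id=2 -> matches Grace
  - order 2 (Monitor): customer_id=4 -> matches Mia
  - order 3 (Cable): customer_id=NULL, no match -> dropped
  - order 4 (Lamp): customer_id=5 -> matches Bob
  - order 5 (Mouse): customer_id=NULL, no match -> dropped
  - order 6 (Phone): customer_id=5 -> matches Bob
So 2 of 6 rows are dropped.

SQL:
SELECT a.product, b.name AS customer
FROM orders a
INNER JOIN customers b ON a.customer_id = b.id

Result:
product | customer
--------+---------
Camera  | Grace   
Monitor | Mia     
Lamp    | Bob     
Phone   | Bob     


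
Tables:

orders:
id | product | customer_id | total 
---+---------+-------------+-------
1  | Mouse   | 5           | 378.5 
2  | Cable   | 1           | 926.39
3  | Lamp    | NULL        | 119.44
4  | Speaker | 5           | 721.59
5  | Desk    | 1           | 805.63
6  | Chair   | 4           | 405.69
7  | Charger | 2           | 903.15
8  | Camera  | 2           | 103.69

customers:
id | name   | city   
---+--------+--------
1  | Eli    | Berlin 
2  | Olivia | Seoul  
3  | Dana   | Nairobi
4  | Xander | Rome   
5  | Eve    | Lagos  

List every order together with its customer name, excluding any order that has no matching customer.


INNER JOIN keeps only orders rows whose customer_id matches an id in customers. Walk through each order:
  - order 1 (Mouse): customer_id=5 -> matches Eve
  - order 2 (Cable): customer_id=1 -> matches Eli
  - order 3 (Lamp): customer_id=NULL, no match -> dropped
  - order 4 (Speaker): customer_id=5 -> matches Eve
  - order 5 (Desk): customer_id=1 -> matches Eli
  - order 6 (Chair): customer_id=4 -> matches Xander
  - order 7 (Charger): customer_id=2 -> matches Olivia
  - order 8 (Camera): customer_id=2 -> matches Olivia
So 1 of 8 rows is dropped.

SQL:
SELECT a.product, b.name AS customer
FROM orders a
INNER JOIN customers b ON a.customer_id = b.id

Result:
product | customer
--------+---------
Mouse   | Eve     
Cable   | Eli     
Speaker | Eve     
Desk    | Eli     
Chair   | Xander  
Charger | Olivia  
Camera  | Olivia  


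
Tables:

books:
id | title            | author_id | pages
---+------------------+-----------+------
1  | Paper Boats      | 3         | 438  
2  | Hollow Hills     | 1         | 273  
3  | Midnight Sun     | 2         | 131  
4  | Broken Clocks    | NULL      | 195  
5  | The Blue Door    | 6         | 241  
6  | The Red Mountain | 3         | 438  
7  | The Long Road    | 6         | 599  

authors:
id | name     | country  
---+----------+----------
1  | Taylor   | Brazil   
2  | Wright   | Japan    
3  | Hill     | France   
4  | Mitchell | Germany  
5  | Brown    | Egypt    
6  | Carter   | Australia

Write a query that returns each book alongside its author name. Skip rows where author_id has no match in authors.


INNER JOIN keeps only books rows whose author_id matches an id in authors. Walk through each book:
  - book 1 (Paper Boats): author_id=3 -> matches Hill
  - book 2 (Hollow Hills): author_id=1 -> matches Taylor
  - book 3 (Midnight Sun): author_id=2 -> matches Wright
  - book 4 (Broken Clocks): author_id=NULL, no match -> dropped
  - book 5 (The Blue Door): author_id=6 -> matches Carter
  - book 6 (The Red Mountain): author_id=3 -> matches Hill
  - book 7 (The Long Road): author_id=6 -> matches Carter
So 1 of 7 rows is dropped.

SQL:
SELECT a.title, b.name AS author
FROM books a
INNER JOIN authors b ON a.author_id = b.id

Result:
title            | author
-----------------+-------
Paper Boats      | Hill  
Hollow Hills     | Taylor
Midnight Sun     | Wright
The Blue Door    | Carter
The Red Mountain | Hill  
The Long Road    | Carter


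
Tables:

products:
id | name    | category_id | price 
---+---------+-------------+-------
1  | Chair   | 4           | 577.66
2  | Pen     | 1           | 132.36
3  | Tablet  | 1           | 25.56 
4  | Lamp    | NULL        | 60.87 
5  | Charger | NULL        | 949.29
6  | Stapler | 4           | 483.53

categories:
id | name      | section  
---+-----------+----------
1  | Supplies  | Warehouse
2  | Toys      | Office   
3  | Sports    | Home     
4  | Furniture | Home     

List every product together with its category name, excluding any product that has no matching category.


INNER JOIN keeps only products rows whose category_id matches an id in categories. Walk through each product:
  - product 1 (Chair): category_id=4 -> matches Furniture
  - product 2 (Pen): category_id=1 -> matches Supplies
  - product 3 (Tablet): category_id=1 -> matches Supplies
  - product 4 (Lamp): category_id=NULL, no match -> dropped
  - product 5 (Charger): category_id=NULL, no match -> dropped
  - product 6 (Stapler): category_id=4 -> matches Furniture
So 2 of 6 rows are dropped.

SQL:
SELECT a.name, b.name AS category
FROM products a
INNER JOIN categories b ON a.category_id = b.id

Result:
name    | category 
--------+----------
Chair   | Furniture
Pen     | Supplies 
Tablet  | Supplies 
Stapler | Furniture


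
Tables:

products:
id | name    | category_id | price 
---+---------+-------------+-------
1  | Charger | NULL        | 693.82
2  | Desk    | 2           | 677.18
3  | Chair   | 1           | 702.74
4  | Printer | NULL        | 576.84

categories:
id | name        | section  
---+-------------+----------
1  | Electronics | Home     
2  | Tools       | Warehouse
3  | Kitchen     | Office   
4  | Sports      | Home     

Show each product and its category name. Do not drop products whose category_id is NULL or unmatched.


LEFT JOIN keeps every row from products (the left table); where category_id has no match in categories, the category columns become NULL. Walk through each product:
  - product 1 (Charger): category_id=NULL, no match -> kept with NULL
  - product 2 (Desk): category_id=2 -> matches Tools
  - product 3 (Chair): category_id=1 -> matches Electronics
  - product 4 (Printer): category_id=NULL, no match -> kept with NULL
All 4 rows appear; 2 have NULL category.

SQL:
SELECT a.name, b.name AS category
FROM products a
LEFT JOIN categories b ON a.category_id = b.id

Result:
name    | category   
--------+------------
Charger | NULL       
Desk    | Tools      
Chair   | Electronics
Printer | NULL       


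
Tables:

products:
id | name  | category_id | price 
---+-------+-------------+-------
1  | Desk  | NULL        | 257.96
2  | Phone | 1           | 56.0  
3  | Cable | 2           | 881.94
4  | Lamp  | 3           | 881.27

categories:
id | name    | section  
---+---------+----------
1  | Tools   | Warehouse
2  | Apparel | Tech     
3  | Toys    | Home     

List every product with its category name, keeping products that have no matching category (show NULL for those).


LEFT JOIN keeps every row from products (the left table); where category_id has no match in categories, the category columns become NULL. Walk through each product:
  - product 1 (Desk): category_id=NULL, no match -> kept with NULL
  - product 2 (Phone): category_id=1 -> matches Tools
  - product 3 (Cable): category_id=2 -> matches Apparel
  - product 4 (Lamp): category_id=3 -> matches Toys
All 4 rows appear; 1 has NULL category.

SQL:
SELECT a.name, b.name AS category
FROM products a
LEFT JOIN categories b ON a.category_id = b.id

Result:
name  | category
------+---------
Desk  | NULL    
Phone | Tools   
Cable | Apparel 
Lamp  | Toys    


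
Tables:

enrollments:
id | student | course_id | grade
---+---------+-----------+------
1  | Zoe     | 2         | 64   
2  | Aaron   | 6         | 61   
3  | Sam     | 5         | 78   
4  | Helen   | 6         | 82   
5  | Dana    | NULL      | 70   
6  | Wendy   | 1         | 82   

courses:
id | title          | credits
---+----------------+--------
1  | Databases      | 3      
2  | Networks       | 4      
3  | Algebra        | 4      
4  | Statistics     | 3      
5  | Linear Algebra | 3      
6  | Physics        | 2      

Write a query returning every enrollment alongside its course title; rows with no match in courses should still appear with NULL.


LEFT JOIN keeps every row from enrollments (the left table); where course_id has no match in courses, the course columns become NULL. Walk through each enrollment:
  - enrollment 1 (Zoe): course_id=2 -> matches Networks
  - enrollment 2 (Aaron): course_id=6 -> matches Physics
  - enrollment 3 (Sam): course_id=5 -> matches Linear Algebra
  - enrollment 4 (Helen): course_id=6 -> matches Physics
  - enrollment 5 (Dana): course_id=NULL, no match -> kept with NULL
  - enrollment 6 (Wendy): course_id=1 -> matches Databases
All 6 rows appear; 1 has NULL course.

SQL:
SELECT a.student, b.title AS course
FROM enrollments a
LEFT JOIN courses b ON a.course_id = b.id

Result:
student | course        
--------+---------------
Zoe     | Networks      
Aaron   | Physics       
Sam     | Linear Algebra
Helen   | Physics       
Dana    | NULL          
Wendy   | Databases     


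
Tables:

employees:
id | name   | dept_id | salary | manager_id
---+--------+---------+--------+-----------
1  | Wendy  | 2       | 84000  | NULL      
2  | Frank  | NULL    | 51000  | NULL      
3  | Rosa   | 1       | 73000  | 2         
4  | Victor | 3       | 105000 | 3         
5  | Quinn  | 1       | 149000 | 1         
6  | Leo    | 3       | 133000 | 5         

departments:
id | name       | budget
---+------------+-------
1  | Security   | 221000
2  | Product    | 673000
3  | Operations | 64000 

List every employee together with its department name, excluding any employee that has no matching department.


INNER JOIN keeps only employees rows whose dept_id matches an id in departments. Walk through each employee:
  - employee 1 (Wendy): dept_id=2 -> matches Product
  - employee 2 (Frank): dept_id=NULL, no match -> dropped
  - employee 3 (Rosa): dept_id=1 -> matches Security
  - employee 4 (Victor): dept_id=3 -> matches Operations
  - employee 5 (Quinn): dept_id=1 -> matches Security
  - employee 6 (Leo): dept_id=3 -> matches Operations
So 1 of 6 rows is dropped.

SQL:
SELECT a.name, b.name AS department
FROM employees a
INNER JOIN departments b ON a.dept_id = b.id

Result:
name   | department
-------+-----------
Wendy  | Product   
Rosa   | Security  
Victor | Operations
Quinn  | Security  
Leo    | Operations


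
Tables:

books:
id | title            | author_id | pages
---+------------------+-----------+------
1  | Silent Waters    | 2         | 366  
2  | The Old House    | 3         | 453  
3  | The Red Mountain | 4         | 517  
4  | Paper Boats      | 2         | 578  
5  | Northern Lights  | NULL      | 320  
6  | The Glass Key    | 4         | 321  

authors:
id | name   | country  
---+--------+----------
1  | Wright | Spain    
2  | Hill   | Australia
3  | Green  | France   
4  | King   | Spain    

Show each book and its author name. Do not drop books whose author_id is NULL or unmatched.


LEFT JOIN keeps every row from books (the left table); where author_id has no match in authors, the author columns become NULL. Walk through each book:
  - book 1 (Silent Waters): author_id=2 -> matches Hill
  - book 2 (The Old House): author_id=3 -> matches Green
  - book 3 (The Red Mountain): author_id=4 -> matches King
  - book 4 (Paper Boats): author_id=2 -> matches Hill
  - book 5 (Northern Lights): author_id=NULL, no match -> kept with NULL
  - book 6 (The Glass Key): author_id=4 -> matches King
All 6 rows appear; 1 has NULL author.

SQL:
SELECT a.title, b.name AS author
FROM books a
LEFT JOIN authors b ON a.author_id = b.id

Result:
title            | author
-----------------+-------
Silent Waters    | Hill  
The Old House    | Green 
The Red Mountain | King  
Paper Boats      | Hill  
Northern Lights  | NULL  
The Glass Key    | King  


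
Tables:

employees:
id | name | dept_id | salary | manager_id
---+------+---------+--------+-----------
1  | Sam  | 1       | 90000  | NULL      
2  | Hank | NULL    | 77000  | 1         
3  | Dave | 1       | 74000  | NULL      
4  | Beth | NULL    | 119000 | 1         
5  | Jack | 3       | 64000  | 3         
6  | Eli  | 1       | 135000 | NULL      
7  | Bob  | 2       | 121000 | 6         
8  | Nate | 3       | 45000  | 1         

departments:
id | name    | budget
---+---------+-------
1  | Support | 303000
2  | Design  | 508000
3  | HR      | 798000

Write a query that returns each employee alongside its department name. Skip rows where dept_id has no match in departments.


INNER JOIN keeps only employees rows whose dept_id matches an id in departments. Walk through each employee:
  - employee 1 (Sam): dept_id=1 -> matches Support
  - employee 2 (Hank): dept_id=NULL, no match -> dropped
  - employee 3 (Dave): dept_id=1 -> matches Support
  - employee 4 (Beth): dept_id=NULL, no match -> dropped
  - employee 5 (Jack): dept_id=3 -> matches HR
  - employee 6 (Eli): dept_id=1 -> matches Support
  - employee 7 (Bob): dept_id=2 -> matches Design
  - employee 8 (Nate): dept_id=3 -> matches HR
So 2 of 8 rows are dropped.

SQL:
SELECT a.name, b.name AS department
FROM employees a
INNER JOIN departments b ON a.dept_id = b.id

Result:
name | department
-----+-----------
Sam  | Support   
Dave | Support   
Jack | HR        
Eli  | Support   
Bob  | Design    
Nate | HR        


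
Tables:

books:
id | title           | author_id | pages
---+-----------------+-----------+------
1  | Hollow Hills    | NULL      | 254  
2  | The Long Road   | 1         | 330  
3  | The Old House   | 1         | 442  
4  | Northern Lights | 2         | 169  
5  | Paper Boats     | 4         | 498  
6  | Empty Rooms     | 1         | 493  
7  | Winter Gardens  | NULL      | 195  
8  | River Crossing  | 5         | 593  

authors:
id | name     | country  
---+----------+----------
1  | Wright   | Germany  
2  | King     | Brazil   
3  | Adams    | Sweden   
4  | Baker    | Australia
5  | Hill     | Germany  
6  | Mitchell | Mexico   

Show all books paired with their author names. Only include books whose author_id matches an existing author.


INNER JOIN keeps only books rows whose author_id matches an id in authors. Walk through each book:
  - book 1 (Hollow Hills): author_id=NULL, no match -> dropped
  - book 2 (The Long Road): author_id=1 -> matches Wright
  - book 3 (The Old House): author_id=1 -> matches Wright
  - book 4 (Northern Lights): author_id=2 -> matches King
  - book 5 (Paper Boats): author_id=4 -> matches Baker
  - book 6 (Empty Rooms): author_id=1 -> matches Wright
  - book 7 (Winter Gardens): author_id=NULL, no match -> dropped
  - book 8 (River Crossing): author_id=5 -> matches Hill
So 2 of 8 rows are dropped.

SQL:
SELECT a.title, b.name AS author
FROM books a
INNER JOIN authors b ON a.author_id = b.id

Result:
title           | author
----------------+-------
The Long Road   | Wright
The Old House   | Wright
Northern Lights | King  
Paper Boats     | Baker 
Empty Rooms     | Wright
River Crossing  | Hill  


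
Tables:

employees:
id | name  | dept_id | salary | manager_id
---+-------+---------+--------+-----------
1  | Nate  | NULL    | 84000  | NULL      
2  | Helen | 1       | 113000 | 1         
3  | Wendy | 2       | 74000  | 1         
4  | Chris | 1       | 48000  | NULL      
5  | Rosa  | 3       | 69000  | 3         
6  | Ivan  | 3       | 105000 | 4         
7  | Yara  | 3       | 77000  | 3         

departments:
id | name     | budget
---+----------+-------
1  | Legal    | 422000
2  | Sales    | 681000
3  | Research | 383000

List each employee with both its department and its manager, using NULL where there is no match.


Two LEFT JOINs from the same base table employees: one to departments via dept_id, one to employees itself via manager_id. Both are LEFT so every employee is preserved.
Match against departments:
  - employee 1 (Nate): dept_id=NULL, no match -> kept with NULL
  - employee 2 (Helen): dept_id=1 -> matches Legal
  - employee 3 (Wendy): dept_id=2 -> matches Sales
  - employee 4 (Chris): dept_id=1 -> matches Legal
  - employee 5 (Rosa): dept_id=3 -> matches Research
  - employee 6 (Ivan): dept_id=3 -> matches Research
  - employee 7 (Yara): dept_id=3 -> matches Research
Match against employees (self):
  - employee 1 (Nate): manager_id=NULL -> NULL
  - employee 2 (Helen): manager_id=1 -> Nate
  - employee 3 (Wendy): manager_id=1 -> Nate
  - employee 4 (Chris): manager_id=NULL -> NULL
  - employee 5 (Rosa): manager_id=3 -> Wendy
  - employee 6 (Ivan): manager_id=4 -> Chris
  - employee 7 (Yara): manager_id=3 -> Wendy

SQL:
SELECT a.name, b.name AS department, c.name AS manager
FROM employees a
LEFT JOIN departments b ON a.dept_id = b.id
LEFT JOIN employees c ON a.manager_id = c.id

Result:
name  | department | manager
------+------------+--------
Nate  | NULL       | NULL   
Helen | Legal      | Nate   
Wendy | Sales      | Nate   
Chris | Legal      | NULL   
Rosa  | Research   | Wendy  
Ivan  | Research   | Chris  
Yara  | Research   | Wendy  


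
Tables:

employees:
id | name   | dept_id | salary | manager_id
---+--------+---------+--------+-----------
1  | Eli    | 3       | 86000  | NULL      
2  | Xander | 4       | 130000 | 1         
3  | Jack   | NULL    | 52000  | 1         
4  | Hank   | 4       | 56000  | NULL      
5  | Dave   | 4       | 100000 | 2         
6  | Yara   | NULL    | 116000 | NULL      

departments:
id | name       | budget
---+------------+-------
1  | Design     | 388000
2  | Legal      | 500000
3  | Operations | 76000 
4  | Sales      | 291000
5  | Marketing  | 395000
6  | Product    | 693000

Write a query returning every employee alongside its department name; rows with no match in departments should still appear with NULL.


LEFT JOIN keeps every row from employees (the left table); where dept_id has no match in departments, the department columns become NULL. Walk through each employee:
  - employee 1 (Eli): dept_id=3 -> matches Operations
  - employee 2 (Xander): dept_id=4 -> matches Sales
  - employee 3 (Jack): dept_id=NULL, no match -> kept with NULL
  - employee 4 (Hank): dept_id=4 -> matches Sales
  - employee 5 (Dave): dept_id=4 -> matches Sales
  - employee 6 (Yara): dept_id=NULL, no match -> kept with NULL
All 6 rows appear; 2 have NULL department.

SQL:
SELECT a.name, b.name AS department
FROM employees a
LEFT JOIN departments b ON a.dept_id = b.id

Result:
name   | department
-------+-----------
Eli    | Operations
Xander | Sales     
Jack   | NULL      
Hank   | Sales     
Dave   | Sales     
Yara   | NULL      


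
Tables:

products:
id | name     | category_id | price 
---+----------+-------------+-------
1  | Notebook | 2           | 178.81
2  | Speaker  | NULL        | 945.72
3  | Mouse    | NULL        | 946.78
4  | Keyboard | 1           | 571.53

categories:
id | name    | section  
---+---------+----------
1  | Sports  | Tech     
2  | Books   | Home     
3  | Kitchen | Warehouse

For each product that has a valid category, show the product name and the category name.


INNER JOIN keeps only products rows whose category_id matches an id in categories. Walk through each product:
  - product 1 (Notebook): category_id=2 -> matches Books
  - product 2 (Speaker): category_id=NULL, no match -> dropped
  - product 3 (Mouse): category_id=NULL, no match -> dropped
  - product 4 (Keyboard): category_id=1 -> matches Sports
So 2 of 4 rows are dropped.

SQL:
SELECT a.name, b.name AS category
FROM products a
INNER JOIN categories b ON a.category_id = b.id

Result:
name     | category
---------+---------
Notebook | Books   
Keyboard | Sports  


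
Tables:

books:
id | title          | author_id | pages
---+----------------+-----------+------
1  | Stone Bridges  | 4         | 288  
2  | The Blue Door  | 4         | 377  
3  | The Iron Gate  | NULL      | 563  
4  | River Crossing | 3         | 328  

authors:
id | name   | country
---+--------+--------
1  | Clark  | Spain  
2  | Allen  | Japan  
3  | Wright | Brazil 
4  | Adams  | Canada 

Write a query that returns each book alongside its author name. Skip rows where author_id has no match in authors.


INNER JOIN keeps only books rows whose author_id matches an id in authors. Walk through each book:
  - book 1 (Stone Bridges): author_id=4 -> matches Adams
  - book 2 (The Blue Door): author_id=4 -> matches Adams
  - book 3 (The Iron Gate): author_id=NULL, no match -> dropped
  - book 4 (River Crossing): author_id=3 -> matches Wright
So 1 of 4 rows is dropped.

SQL:
SELECT a.title, b.name AS author
FROM books a
INNER JOIN authors b ON a.author_id = b.id

Result:
title          | author
---------------+-------
Stone Bridges  | Adams 
The Blue Door  | Adams 
River Crossing | Wright


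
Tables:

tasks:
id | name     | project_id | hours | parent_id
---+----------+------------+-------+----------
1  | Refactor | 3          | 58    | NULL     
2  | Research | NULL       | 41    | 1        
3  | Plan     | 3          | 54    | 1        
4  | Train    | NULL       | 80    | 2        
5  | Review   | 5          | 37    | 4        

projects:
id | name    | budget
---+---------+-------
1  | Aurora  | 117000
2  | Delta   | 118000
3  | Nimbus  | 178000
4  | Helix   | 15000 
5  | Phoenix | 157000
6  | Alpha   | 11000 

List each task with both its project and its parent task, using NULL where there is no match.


Two LEFT JOINs from the same base table tasks: one to projects via project_id, one to tasks itself via parent_id. Both are LEFT so every task is preserved.
Match against projects:
  - task 1 (Refactor): project_id=3 -> matches Nimbus
  - task 2 (Research): project_id=NULL, no match -> kept with NULL
  - task 3 (Plan): project_id=3 -> matches Nimbus
  - task 4 (Train): project_id=NULL, no match -> kept with NULL
  - task 5 (Review): project_id=5 -> matches Phoenix
Match against tasks (self):
  - task 1 (Refactor): parent_id=NULL -> NULL
  - task 2 (Research): parent_id=1 -> Refactor
  - task 3 (Plan): parent_id=1 -> Refactor
  - task 4 (Train): parent_id=2 -> Research
  - task 5 (Review): parent_id=4 -> Train

SQL:
SELECT a.name, b.name AS project, c.name AS parent
FROM tasks a
LEFT JOIN projects b ON a.project_id = b.id
LEFT JOIN tasks c ON a.parent_id = c.id

Result:
name     | project | parent  
---------+---------+---------
Refactor | Nimbus  | NULL    
Research | NULL    | Refactor
Plan     | Nimbus  | Refactor
Train    | NULL    | Research
Review   | Phoenix | Train   


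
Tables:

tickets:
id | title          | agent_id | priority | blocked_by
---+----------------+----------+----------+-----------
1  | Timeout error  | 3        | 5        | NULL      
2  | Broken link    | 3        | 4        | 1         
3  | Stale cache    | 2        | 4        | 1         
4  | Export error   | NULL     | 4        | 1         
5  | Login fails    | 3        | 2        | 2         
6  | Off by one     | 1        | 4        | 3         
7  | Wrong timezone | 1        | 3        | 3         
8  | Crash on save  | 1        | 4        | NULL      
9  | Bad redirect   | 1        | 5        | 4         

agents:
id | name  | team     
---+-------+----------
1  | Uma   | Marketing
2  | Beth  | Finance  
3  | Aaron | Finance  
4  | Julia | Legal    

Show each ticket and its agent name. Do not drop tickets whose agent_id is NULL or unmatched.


LEFT JOIN keeps every row from tickets (the left table); where agent_id has no match in agents, the agent columns become NULL. Walk through each ticket:
  - ticket 1 (Timeout error): agent_id=3 -> matches Aaron
  - ticket 2 (Broken link): agent_id=3 -> matches Aaron
  - ticket 3 (Stale cache): agent_id=2 -> matches Beth
  - ticket 4 (Export error): agent_id=NULL, no match -> kept with NULL
  - ticket 5 (Login fails): agent_id=3 -> matches Aaron
  - ticket 6 (Off by one): agent_id=1 -> matches Uma
  - ticket 7 (Wrong timezone): agent_id=1 -> matches Uma
  - ticket 8 (Crash on save): agent_id=1 -> matches Uma
  - ticket 9 (Bad redirect): agent_id=1 -> matches Uma
All 9 rows appear; 1 has NULL agent.

SQL:
SELECT a.title, b.name AS agent
FROM tickets a
LEFT JOIN agents b ON a.agent_id = b.id

Result:
title          | agent
---------------+------
Timeout error  | Aaron
Broken link    | Aaron
Stale cache    | Beth 
Export error   | NULL 
Login fails    | Aaron
Off by one     | Uma  
Wrong timezone | Uma  
Crash on save  | Uma  
Bad redirect   | Uma  
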